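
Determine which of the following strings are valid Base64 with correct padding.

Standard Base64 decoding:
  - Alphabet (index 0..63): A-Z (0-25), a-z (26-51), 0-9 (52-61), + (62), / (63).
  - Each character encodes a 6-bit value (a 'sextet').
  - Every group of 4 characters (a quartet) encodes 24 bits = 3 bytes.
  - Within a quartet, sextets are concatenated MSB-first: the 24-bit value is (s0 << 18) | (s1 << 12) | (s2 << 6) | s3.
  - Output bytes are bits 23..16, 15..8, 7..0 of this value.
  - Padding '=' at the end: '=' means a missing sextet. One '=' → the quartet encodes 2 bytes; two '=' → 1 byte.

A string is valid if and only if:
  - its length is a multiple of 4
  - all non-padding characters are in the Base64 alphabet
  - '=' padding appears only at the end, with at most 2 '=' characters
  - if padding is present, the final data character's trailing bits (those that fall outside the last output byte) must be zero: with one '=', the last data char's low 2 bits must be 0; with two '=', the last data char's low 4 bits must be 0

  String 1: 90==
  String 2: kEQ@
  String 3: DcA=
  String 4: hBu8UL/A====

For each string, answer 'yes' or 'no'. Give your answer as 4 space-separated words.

String 1: '90==' → invalid (bad trailing bits)
String 2: 'kEQ@' → invalid (bad char(s): ['@'])
String 3: 'DcA=' → valid
String 4: 'hBu8UL/A====' → invalid (4 pad chars (max 2))

Answer: no no yes no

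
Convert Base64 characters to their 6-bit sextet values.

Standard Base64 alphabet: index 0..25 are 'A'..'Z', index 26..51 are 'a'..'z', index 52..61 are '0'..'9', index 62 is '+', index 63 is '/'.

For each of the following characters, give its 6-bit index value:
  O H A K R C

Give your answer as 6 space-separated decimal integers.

'O': A..Z range, ord('O') − ord('A') = 14
'H': A..Z range, ord('H') − ord('A') = 7
'A': A..Z range, ord('A') − ord('A') = 0
'K': A..Z range, ord('K') − ord('A') = 10
'R': A..Z range, ord('R') − ord('A') = 17
'C': A..Z range, ord('C') − ord('A') = 2

Answer: 14 7 0 10 17 2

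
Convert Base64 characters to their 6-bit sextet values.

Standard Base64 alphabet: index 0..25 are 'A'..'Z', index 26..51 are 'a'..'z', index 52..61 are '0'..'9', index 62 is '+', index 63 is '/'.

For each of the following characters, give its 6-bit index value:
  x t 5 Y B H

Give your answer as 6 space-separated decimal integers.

Answer: 49 45 57 24 1 7

Derivation:
'x': a..z range, 26 + ord('x') − ord('a') = 49
't': a..z range, 26 + ord('t') − ord('a') = 45
'5': 0..9 range, 52 + ord('5') − ord('0') = 57
'Y': A..Z range, ord('Y') − ord('A') = 24
'B': A..Z range, ord('B') − ord('A') = 1
'H': A..Z range, ord('H') − ord('A') = 7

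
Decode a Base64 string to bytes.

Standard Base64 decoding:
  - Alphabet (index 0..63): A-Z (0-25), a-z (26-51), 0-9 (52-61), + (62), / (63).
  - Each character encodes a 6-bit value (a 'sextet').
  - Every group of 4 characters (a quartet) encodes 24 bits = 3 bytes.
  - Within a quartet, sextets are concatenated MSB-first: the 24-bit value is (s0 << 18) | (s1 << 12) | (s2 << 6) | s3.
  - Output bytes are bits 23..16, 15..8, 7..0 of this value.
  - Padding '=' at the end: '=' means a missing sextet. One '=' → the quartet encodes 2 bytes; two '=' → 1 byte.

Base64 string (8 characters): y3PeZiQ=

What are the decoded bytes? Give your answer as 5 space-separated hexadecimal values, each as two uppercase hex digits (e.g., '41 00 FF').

Answer: CB 73 DE 66 24

Derivation:
After char 0 ('y'=50): chars_in_quartet=1 acc=0x32 bytes_emitted=0
After char 1 ('3'=55): chars_in_quartet=2 acc=0xCB7 bytes_emitted=0
After char 2 ('P'=15): chars_in_quartet=3 acc=0x32DCF bytes_emitted=0
After char 3 ('e'=30): chars_in_quartet=4 acc=0xCB73DE -> emit CB 73 DE, reset; bytes_emitted=3
After char 4 ('Z'=25): chars_in_quartet=1 acc=0x19 bytes_emitted=3
After char 5 ('i'=34): chars_in_quartet=2 acc=0x662 bytes_emitted=3
After char 6 ('Q'=16): chars_in_quartet=3 acc=0x19890 bytes_emitted=3
Padding '=': partial quartet acc=0x19890 -> emit 66 24; bytes_emitted=5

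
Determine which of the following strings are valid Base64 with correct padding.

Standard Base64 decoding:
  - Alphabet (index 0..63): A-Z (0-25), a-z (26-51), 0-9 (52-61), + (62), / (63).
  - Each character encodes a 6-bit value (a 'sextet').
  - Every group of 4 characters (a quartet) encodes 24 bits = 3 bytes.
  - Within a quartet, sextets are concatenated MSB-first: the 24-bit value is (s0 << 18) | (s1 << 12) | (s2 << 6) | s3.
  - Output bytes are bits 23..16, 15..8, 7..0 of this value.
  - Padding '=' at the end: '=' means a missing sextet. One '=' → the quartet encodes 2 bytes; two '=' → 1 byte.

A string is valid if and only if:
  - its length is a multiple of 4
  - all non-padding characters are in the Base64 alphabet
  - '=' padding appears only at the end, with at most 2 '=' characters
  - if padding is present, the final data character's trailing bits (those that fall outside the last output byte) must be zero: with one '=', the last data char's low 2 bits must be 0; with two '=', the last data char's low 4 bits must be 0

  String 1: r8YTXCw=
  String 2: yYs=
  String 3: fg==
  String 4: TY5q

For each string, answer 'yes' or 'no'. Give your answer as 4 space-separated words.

Answer: yes yes yes yes

Derivation:
String 1: 'r8YTXCw=' → valid
String 2: 'yYs=' → valid
String 3: 'fg==' → valid
String 4: 'TY5q' → valid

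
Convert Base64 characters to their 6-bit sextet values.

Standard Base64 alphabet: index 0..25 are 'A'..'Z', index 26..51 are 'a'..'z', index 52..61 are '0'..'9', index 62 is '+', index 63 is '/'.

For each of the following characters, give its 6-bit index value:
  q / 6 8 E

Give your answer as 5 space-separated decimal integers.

Answer: 42 63 58 60 4

Derivation:
'q': a..z range, 26 + ord('q') − ord('a') = 42
'/': index 63
'6': 0..9 range, 52 + ord('6') − ord('0') = 58
'8': 0..9 range, 52 + ord('8') − ord('0') = 60
'E': A..Z range, ord('E') − ord('A') = 4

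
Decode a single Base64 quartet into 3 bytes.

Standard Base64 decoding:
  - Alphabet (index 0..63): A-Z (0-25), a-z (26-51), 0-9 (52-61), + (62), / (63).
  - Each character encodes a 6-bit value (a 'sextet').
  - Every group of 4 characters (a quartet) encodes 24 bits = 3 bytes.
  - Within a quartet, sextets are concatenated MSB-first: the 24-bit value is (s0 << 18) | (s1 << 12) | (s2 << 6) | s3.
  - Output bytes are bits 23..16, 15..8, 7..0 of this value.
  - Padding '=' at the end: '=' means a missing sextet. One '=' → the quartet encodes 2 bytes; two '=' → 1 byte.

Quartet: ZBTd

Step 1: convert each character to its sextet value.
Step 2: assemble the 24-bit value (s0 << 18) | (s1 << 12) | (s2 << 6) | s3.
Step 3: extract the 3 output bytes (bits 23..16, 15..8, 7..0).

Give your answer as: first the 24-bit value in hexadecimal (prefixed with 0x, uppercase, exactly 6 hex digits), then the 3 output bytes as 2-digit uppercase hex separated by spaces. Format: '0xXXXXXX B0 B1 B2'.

Answer: 0x6414DD 64 14 DD

Derivation:
Sextets: Z=25, B=1, T=19, d=29
24-bit: (25<<18) | (1<<12) | (19<<6) | 29
      = 0x640000 | 0x001000 | 0x0004C0 | 0x00001D
      = 0x6414DD
Bytes: (v>>16)&0xFF=64, (v>>8)&0xFF=14, v&0xFF=DD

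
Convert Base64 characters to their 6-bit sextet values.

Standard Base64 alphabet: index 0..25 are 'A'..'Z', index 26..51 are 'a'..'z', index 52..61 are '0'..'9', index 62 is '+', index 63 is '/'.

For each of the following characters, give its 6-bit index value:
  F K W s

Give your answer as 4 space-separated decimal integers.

Answer: 5 10 22 44

Derivation:
'F': A..Z range, ord('F') − ord('A') = 5
'K': A..Z range, ord('K') − ord('A') = 10
'W': A..Z range, ord('W') − ord('A') = 22
's': a..z range, 26 + ord('s') − ord('a') = 44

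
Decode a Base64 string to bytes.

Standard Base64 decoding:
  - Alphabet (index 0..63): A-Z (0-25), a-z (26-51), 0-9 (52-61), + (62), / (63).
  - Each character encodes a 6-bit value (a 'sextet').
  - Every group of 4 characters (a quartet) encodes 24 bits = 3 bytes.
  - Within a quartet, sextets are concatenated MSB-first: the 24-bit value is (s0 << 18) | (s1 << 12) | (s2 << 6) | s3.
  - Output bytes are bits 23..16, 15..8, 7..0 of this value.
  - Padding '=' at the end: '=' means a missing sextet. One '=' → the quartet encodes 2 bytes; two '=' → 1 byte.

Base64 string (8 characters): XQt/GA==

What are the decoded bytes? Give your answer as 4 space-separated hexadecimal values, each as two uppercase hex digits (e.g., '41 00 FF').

Answer: 5D 0B 7F 18

Derivation:
After char 0 ('X'=23): chars_in_quartet=1 acc=0x17 bytes_emitted=0
After char 1 ('Q'=16): chars_in_quartet=2 acc=0x5D0 bytes_emitted=0
After char 2 ('t'=45): chars_in_quartet=3 acc=0x1742D bytes_emitted=0
After char 3 ('/'=63): chars_in_quartet=4 acc=0x5D0B7F -> emit 5D 0B 7F, reset; bytes_emitted=3
After char 4 ('G'=6): chars_in_quartet=1 acc=0x6 bytes_emitted=3
After char 5 ('A'=0): chars_in_quartet=2 acc=0x180 bytes_emitted=3
Padding '==': partial quartet acc=0x180 -> emit 18; bytes_emitted=4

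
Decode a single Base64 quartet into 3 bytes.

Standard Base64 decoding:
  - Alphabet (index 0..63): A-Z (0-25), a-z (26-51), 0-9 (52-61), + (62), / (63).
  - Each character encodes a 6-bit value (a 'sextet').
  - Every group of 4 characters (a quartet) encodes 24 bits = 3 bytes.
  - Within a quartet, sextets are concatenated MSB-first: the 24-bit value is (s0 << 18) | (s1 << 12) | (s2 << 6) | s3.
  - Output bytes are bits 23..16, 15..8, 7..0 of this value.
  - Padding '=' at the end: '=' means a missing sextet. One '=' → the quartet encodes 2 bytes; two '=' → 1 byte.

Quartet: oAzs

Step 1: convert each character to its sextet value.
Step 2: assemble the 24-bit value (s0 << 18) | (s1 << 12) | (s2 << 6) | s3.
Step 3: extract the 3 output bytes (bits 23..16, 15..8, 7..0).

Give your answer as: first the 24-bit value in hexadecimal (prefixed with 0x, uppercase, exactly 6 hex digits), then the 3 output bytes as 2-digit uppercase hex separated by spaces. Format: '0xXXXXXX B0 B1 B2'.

Sextets: o=40, A=0, z=51, s=44
24-bit: (40<<18) | (0<<12) | (51<<6) | 44
      = 0xA00000 | 0x000000 | 0x000CC0 | 0x00002C
      = 0xA00CEC
Bytes: (v>>16)&0xFF=A0, (v>>8)&0xFF=0C, v&0xFF=EC

Answer: 0xA00CEC A0 0C EC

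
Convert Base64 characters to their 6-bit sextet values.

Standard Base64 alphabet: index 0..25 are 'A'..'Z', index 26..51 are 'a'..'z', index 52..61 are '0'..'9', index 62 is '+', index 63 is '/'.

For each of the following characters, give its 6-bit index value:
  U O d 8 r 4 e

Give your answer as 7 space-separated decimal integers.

'U': A..Z range, ord('U') − ord('A') = 20
'O': A..Z range, ord('O') − ord('A') = 14
'd': a..z range, 26 + ord('d') − ord('a') = 29
'8': 0..9 range, 52 + ord('8') − ord('0') = 60
'r': a..z range, 26 + ord('r') − ord('a') = 43
'4': 0..9 range, 52 + ord('4') − ord('0') = 56
'e': a..z range, 26 + ord('e') − ord('a') = 30

Answer: 20 14 29 60 43 56 30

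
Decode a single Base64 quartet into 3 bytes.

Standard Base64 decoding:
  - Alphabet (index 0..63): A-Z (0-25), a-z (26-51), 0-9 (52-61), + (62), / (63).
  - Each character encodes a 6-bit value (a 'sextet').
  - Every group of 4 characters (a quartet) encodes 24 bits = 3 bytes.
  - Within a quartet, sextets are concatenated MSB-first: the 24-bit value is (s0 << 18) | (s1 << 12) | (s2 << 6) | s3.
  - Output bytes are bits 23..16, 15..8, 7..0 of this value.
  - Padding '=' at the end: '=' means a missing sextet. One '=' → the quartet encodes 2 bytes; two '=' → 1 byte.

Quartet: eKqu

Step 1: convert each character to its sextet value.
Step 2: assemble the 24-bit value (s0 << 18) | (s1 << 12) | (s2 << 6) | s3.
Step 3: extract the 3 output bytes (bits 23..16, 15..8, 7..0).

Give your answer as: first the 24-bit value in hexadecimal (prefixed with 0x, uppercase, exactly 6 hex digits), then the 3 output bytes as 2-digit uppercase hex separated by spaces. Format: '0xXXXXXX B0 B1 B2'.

Sextets: e=30, K=10, q=42, u=46
24-bit: (30<<18) | (10<<12) | (42<<6) | 46
      = 0x780000 | 0x00A000 | 0x000A80 | 0x00002E
      = 0x78AAAE
Bytes: (v>>16)&0xFF=78, (v>>8)&0xFF=AA, v&0xFF=AE

Answer: 0x78AAAE 78 AA AE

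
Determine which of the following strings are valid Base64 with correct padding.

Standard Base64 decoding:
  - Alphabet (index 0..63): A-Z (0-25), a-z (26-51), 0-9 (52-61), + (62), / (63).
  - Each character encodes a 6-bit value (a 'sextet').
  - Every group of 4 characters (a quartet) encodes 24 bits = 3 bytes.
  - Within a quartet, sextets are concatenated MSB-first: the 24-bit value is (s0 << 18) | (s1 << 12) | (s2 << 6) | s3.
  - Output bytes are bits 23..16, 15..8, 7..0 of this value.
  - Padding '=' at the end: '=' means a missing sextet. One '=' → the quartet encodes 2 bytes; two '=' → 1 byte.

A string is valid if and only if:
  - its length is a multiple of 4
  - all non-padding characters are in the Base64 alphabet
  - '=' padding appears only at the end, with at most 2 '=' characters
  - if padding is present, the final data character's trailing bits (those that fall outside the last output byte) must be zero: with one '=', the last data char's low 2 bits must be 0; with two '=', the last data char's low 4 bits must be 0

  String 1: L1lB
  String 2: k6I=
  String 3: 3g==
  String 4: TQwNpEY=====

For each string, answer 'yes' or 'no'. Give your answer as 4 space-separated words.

String 1: 'L1lB' → valid
String 2: 'k6I=' → valid
String 3: '3g==' → valid
String 4: 'TQwNpEY=====' → invalid (5 pad chars (max 2))

Answer: yes yes yes no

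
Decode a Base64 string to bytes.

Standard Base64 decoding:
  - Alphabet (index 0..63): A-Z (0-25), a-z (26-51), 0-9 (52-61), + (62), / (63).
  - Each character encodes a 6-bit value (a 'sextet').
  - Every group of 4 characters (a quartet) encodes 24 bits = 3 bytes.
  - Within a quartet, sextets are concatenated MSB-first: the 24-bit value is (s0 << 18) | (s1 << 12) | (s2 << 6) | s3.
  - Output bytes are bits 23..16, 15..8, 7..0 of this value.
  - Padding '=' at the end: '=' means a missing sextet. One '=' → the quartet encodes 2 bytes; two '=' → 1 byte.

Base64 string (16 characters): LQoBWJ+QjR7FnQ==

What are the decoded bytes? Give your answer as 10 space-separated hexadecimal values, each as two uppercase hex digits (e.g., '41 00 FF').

After char 0 ('L'=11): chars_in_quartet=1 acc=0xB bytes_emitted=0
After char 1 ('Q'=16): chars_in_quartet=2 acc=0x2D0 bytes_emitted=0
After char 2 ('o'=40): chars_in_quartet=3 acc=0xB428 bytes_emitted=0
After char 3 ('B'=1): chars_in_quartet=4 acc=0x2D0A01 -> emit 2D 0A 01, reset; bytes_emitted=3
After char 4 ('W'=22): chars_in_quartet=1 acc=0x16 bytes_emitted=3
After char 5 ('J'=9): chars_in_quartet=2 acc=0x589 bytes_emitted=3
After char 6 ('+'=62): chars_in_quartet=3 acc=0x1627E bytes_emitted=3
After char 7 ('Q'=16): chars_in_quartet=4 acc=0x589F90 -> emit 58 9F 90, reset; bytes_emitted=6
After char 8 ('j'=35): chars_in_quartet=1 acc=0x23 bytes_emitted=6
After char 9 ('R'=17): chars_in_quartet=2 acc=0x8D1 bytes_emitted=6
After char 10 ('7'=59): chars_in_quartet=3 acc=0x2347B bytes_emitted=6
After char 11 ('F'=5): chars_in_quartet=4 acc=0x8D1EC5 -> emit 8D 1E C5, reset; bytes_emitted=9
After char 12 ('n'=39): chars_in_quartet=1 acc=0x27 bytes_emitted=9
After char 13 ('Q'=16): chars_in_quartet=2 acc=0x9D0 bytes_emitted=9
Padding '==': partial quartet acc=0x9D0 -> emit 9D; bytes_emitted=10

Answer: 2D 0A 01 58 9F 90 8D 1E C5 9D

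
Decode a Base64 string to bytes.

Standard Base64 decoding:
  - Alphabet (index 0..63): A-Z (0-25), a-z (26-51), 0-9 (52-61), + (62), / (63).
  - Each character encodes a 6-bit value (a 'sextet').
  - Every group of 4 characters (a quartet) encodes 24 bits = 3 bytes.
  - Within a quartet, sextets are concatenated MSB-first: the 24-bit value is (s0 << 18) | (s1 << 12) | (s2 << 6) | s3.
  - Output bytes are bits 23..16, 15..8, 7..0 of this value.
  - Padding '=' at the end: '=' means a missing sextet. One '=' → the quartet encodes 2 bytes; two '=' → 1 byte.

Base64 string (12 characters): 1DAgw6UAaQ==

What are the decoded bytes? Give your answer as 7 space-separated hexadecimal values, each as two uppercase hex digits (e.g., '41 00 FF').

Answer: D4 30 20 C3 A5 00 69

Derivation:
After char 0 ('1'=53): chars_in_quartet=1 acc=0x35 bytes_emitted=0
After char 1 ('D'=3): chars_in_quartet=2 acc=0xD43 bytes_emitted=0
After char 2 ('A'=0): chars_in_quartet=3 acc=0x350C0 bytes_emitted=0
After char 3 ('g'=32): chars_in_quartet=4 acc=0xD43020 -> emit D4 30 20, reset; bytes_emitted=3
After char 4 ('w'=48): chars_in_quartet=1 acc=0x30 bytes_emitted=3
After char 5 ('6'=58): chars_in_quartet=2 acc=0xC3A bytes_emitted=3
After char 6 ('U'=20): chars_in_quartet=3 acc=0x30E94 bytes_emitted=3
After char 7 ('A'=0): chars_in_quartet=4 acc=0xC3A500 -> emit C3 A5 00, reset; bytes_emitted=6
After char 8 ('a'=26): chars_in_quartet=1 acc=0x1A bytes_emitted=6
After char 9 ('Q'=16): chars_in_quartet=2 acc=0x690 bytes_emitted=6
Padding '==': partial quartet acc=0x690 -> emit 69; bytes_emitted=7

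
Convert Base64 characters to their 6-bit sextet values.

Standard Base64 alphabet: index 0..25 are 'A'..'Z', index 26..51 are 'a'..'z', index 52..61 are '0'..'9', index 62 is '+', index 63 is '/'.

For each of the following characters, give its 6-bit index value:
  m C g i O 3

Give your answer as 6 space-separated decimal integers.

Answer: 38 2 32 34 14 55

Derivation:
'm': a..z range, 26 + ord('m') − ord('a') = 38
'C': A..Z range, ord('C') − ord('A') = 2
'g': a..z range, 26 + ord('g') − ord('a') = 32
'i': a..z range, 26 + ord('i') − ord('a') = 34
'O': A..Z range, ord('O') − ord('A') = 14
'3': 0..9 range, 52 + ord('3') − ord('0') = 55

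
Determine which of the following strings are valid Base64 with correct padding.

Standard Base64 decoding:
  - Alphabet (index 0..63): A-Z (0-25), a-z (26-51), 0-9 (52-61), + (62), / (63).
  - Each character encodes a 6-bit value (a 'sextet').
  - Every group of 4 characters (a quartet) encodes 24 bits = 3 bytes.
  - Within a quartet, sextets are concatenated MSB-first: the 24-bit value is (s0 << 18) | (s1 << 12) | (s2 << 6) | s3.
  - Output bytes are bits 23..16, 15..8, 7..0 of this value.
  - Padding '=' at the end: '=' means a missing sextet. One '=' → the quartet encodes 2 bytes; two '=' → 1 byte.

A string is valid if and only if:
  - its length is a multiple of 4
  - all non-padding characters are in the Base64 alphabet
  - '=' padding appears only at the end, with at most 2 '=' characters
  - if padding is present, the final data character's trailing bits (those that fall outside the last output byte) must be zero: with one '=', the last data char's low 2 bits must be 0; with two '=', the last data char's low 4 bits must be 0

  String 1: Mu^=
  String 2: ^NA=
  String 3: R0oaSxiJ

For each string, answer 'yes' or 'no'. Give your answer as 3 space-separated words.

String 1: 'Mu^=' → invalid (bad char(s): ['^'])
String 2: '^NA=' → invalid (bad char(s): ['^'])
String 3: 'R0oaSxiJ' → valid

Answer: no no yes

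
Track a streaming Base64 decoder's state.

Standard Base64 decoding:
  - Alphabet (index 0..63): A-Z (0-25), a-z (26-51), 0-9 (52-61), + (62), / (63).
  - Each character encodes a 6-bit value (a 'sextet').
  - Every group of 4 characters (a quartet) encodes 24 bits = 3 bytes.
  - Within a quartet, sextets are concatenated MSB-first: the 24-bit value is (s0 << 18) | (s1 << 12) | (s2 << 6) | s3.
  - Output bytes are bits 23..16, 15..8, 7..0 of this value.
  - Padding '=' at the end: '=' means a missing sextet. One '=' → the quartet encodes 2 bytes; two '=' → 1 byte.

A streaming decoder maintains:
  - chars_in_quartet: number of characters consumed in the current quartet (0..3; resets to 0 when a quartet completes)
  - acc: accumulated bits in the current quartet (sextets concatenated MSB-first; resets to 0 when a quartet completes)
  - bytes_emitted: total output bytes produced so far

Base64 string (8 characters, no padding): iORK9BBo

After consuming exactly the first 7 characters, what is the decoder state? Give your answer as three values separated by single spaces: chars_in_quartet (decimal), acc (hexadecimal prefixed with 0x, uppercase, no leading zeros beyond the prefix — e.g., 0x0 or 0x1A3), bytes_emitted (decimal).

Answer: 3 0x3D041 3

Derivation:
After char 0 ('i'=34): chars_in_quartet=1 acc=0x22 bytes_emitted=0
After char 1 ('O'=14): chars_in_quartet=2 acc=0x88E bytes_emitted=0
After char 2 ('R'=17): chars_in_quartet=3 acc=0x22391 bytes_emitted=0
After char 3 ('K'=10): chars_in_quartet=4 acc=0x88E44A -> emit 88 E4 4A, reset; bytes_emitted=3
After char 4 ('9'=61): chars_in_quartet=1 acc=0x3D bytes_emitted=3
After char 5 ('B'=1): chars_in_quartet=2 acc=0xF41 bytes_emitted=3
After char 6 ('B'=1): chars_in_quartet=3 acc=0x3D041 bytes_emitted=3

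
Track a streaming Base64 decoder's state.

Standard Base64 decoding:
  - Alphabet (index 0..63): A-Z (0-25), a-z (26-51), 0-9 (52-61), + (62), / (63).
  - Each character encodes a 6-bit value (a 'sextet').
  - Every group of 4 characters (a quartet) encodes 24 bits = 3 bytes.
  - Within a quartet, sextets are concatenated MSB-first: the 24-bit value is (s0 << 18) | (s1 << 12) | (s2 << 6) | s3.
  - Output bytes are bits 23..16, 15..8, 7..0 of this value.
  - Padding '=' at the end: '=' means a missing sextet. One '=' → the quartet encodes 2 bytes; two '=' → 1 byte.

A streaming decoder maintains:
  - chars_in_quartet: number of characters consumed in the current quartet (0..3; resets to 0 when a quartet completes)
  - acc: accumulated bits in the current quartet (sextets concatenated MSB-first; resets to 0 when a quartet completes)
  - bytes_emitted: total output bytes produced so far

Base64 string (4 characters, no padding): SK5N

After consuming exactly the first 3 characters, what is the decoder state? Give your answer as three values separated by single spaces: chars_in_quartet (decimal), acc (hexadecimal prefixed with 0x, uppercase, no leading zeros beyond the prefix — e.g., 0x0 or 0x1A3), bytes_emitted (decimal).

After char 0 ('S'=18): chars_in_quartet=1 acc=0x12 bytes_emitted=0
After char 1 ('K'=10): chars_in_quartet=2 acc=0x48A bytes_emitted=0
After char 2 ('5'=57): chars_in_quartet=3 acc=0x122B9 bytes_emitted=0

Answer: 3 0x122B9 0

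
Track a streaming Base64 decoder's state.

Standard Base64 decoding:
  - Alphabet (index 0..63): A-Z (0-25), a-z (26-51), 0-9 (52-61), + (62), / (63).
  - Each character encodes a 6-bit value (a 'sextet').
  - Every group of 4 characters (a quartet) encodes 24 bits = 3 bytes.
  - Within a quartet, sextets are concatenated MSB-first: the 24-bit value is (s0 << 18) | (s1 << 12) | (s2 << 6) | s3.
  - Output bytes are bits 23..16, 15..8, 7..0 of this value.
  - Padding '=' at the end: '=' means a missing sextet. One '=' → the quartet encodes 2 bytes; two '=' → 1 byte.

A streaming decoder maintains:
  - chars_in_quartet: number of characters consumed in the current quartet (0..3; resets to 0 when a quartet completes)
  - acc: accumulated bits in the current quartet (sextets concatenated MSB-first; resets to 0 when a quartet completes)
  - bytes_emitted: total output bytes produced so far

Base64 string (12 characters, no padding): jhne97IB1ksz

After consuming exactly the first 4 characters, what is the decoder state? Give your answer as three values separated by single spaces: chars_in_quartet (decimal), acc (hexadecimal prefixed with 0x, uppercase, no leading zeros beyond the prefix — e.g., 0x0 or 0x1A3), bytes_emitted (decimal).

After char 0 ('j'=35): chars_in_quartet=1 acc=0x23 bytes_emitted=0
After char 1 ('h'=33): chars_in_quartet=2 acc=0x8E1 bytes_emitted=0
After char 2 ('n'=39): chars_in_quartet=3 acc=0x23867 bytes_emitted=0
After char 3 ('e'=30): chars_in_quartet=4 acc=0x8E19DE -> emit 8E 19 DE, reset; bytes_emitted=3

Answer: 0 0x0 3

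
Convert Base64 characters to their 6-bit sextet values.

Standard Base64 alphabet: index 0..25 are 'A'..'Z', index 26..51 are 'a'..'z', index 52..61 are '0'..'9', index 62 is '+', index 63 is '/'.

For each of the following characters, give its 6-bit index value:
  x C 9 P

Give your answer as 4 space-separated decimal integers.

Answer: 49 2 61 15

Derivation:
'x': a..z range, 26 + ord('x') − ord('a') = 49
'C': A..Z range, ord('C') − ord('A') = 2
'9': 0..9 range, 52 + ord('9') − ord('0') = 61
'P': A..Z range, ord('P') − ord('A') = 15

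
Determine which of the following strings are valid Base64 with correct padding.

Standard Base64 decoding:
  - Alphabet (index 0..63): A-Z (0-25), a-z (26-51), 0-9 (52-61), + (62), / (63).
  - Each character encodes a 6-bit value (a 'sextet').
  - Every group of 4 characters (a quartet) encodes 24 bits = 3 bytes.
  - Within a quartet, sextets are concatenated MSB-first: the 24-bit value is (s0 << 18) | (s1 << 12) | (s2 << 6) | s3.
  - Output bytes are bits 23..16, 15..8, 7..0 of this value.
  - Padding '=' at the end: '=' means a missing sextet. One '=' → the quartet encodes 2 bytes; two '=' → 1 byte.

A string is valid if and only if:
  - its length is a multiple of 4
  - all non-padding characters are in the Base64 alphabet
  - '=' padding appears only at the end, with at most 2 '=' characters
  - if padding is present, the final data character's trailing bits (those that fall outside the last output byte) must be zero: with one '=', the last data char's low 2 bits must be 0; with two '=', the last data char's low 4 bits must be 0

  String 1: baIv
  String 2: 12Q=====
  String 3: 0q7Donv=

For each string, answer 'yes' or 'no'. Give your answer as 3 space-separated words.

Answer: yes no no

Derivation:
String 1: 'baIv' → valid
String 2: '12Q=====' → invalid (5 pad chars (max 2))
String 3: '0q7Donv=' → invalid (bad trailing bits)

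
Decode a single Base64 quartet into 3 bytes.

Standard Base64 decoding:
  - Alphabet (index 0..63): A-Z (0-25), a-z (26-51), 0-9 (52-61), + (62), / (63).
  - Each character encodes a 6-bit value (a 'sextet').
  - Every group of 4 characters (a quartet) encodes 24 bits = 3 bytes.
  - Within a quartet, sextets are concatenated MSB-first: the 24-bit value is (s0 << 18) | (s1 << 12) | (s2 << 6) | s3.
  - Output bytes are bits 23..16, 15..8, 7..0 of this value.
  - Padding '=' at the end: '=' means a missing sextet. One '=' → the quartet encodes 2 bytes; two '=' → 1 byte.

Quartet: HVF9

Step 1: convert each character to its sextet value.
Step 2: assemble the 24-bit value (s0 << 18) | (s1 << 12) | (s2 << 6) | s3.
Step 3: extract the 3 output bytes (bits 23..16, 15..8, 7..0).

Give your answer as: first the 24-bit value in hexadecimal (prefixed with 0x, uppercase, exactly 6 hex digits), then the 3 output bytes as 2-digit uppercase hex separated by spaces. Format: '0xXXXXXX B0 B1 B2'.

Sextets: H=7, V=21, F=5, 9=61
24-bit: (7<<18) | (21<<12) | (5<<6) | 61
      = 0x1C0000 | 0x015000 | 0x000140 | 0x00003D
      = 0x1D517D
Bytes: (v>>16)&0xFF=1D, (v>>8)&0xFF=51, v&0xFF=7D

Answer: 0x1D517D 1D 51 7D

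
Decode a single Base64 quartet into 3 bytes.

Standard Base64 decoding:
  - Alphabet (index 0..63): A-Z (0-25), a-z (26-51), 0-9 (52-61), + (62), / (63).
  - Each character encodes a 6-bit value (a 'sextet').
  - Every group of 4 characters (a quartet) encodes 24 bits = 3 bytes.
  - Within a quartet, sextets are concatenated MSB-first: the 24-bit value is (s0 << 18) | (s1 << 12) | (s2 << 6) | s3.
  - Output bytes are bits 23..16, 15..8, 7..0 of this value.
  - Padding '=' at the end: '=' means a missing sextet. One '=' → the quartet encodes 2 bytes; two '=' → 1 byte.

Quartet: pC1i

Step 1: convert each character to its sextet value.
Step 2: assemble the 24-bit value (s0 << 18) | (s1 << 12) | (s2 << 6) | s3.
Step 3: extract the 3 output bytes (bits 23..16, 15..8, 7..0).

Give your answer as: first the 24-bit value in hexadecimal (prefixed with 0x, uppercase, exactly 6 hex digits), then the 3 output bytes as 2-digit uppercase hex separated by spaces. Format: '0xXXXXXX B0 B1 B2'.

Sextets: p=41, C=2, 1=53, i=34
24-bit: (41<<18) | (2<<12) | (53<<6) | 34
      = 0xA40000 | 0x002000 | 0x000D40 | 0x000022
      = 0xA42D62
Bytes: (v>>16)&0xFF=A4, (v>>8)&0xFF=2D, v&0xFF=62

Answer: 0xA42D62 A4 2D 62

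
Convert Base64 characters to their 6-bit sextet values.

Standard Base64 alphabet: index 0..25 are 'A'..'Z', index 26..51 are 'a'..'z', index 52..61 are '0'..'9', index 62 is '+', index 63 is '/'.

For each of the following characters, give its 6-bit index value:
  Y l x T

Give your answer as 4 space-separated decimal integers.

'Y': A..Z range, ord('Y') − ord('A') = 24
'l': a..z range, 26 + ord('l') − ord('a') = 37
'x': a..z range, 26 + ord('x') − ord('a') = 49
'T': A..Z range, ord('T') − ord('A') = 19

Answer: 24 37 49 19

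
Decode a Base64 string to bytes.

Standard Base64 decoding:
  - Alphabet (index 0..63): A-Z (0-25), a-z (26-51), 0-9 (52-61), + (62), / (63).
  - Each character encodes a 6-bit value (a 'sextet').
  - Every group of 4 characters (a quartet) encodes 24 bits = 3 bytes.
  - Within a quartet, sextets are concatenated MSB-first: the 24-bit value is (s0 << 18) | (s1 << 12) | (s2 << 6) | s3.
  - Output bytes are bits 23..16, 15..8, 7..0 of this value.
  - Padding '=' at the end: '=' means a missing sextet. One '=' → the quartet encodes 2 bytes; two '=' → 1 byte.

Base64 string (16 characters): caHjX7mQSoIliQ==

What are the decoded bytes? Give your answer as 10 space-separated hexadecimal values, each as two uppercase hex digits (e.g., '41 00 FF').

Answer: 71 A1 E3 5F B9 90 4A 82 25 89

Derivation:
After char 0 ('c'=28): chars_in_quartet=1 acc=0x1C bytes_emitted=0
After char 1 ('a'=26): chars_in_quartet=2 acc=0x71A bytes_emitted=0
After char 2 ('H'=7): chars_in_quartet=3 acc=0x1C687 bytes_emitted=0
After char 3 ('j'=35): chars_in_quartet=4 acc=0x71A1E3 -> emit 71 A1 E3, reset; bytes_emitted=3
After char 4 ('X'=23): chars_in_quartet=1 acc=0x17 bytes_emitted=3
After char 5 ('7'=59): chars_in_quartet=2 acc=0x5FB bytes_emitted=3
After char 6 ('m'=38): chars_in_quartet=3 acc=0x17EE6 bytes_emitted=3
After char 7 ('Q'=16): chars_in_quartet=4 acc=0x5FB990 -> emit 5F B9 90, reset; bytes_emitted=6
After char 8 ('S'=18): chars_in_quartet=1 acc=0x12 bytes_emitted=6
After char 9 ('o'=40): chars_in_quartet=2 acc=0x4A8 bytes_emitted=6
After char 10 ('I'=8): chars_in_quartet=3 acc=0x12A08 bytes_emitted=6
After char 11 ('l'=37): chars_in_quartet=4 acc=0x4A8225 -> emit 4A 82 25, reset; bytes_emitted=9
After char 12 ('i'=34): chars_in_quartet=1 acc=0x22 bytes_emitted=9
After char 13 ('Q'=16): chars_in_quartet=2 acc=0x890 bytes_emitted=9
Padding '==': partial quartet acc=0x890 -> emit 89; bytes_emitted=10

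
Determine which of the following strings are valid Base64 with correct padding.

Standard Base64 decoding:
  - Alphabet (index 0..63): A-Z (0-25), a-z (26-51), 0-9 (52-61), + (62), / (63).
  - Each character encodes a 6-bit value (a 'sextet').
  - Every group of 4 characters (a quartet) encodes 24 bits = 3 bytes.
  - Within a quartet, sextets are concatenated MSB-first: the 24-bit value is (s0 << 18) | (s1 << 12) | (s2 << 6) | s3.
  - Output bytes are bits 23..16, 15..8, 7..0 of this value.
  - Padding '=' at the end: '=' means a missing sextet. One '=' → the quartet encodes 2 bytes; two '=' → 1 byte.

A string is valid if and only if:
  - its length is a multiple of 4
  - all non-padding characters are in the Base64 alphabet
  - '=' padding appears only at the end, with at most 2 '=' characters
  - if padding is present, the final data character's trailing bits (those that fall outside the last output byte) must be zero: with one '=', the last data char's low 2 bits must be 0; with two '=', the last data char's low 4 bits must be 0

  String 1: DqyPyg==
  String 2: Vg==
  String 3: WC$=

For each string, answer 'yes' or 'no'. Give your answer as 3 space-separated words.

String 1: 'DqyPyg==' → valid
String 2: 'Vg==' → valid
String 3: 'WC$=' → invalid (bad char(s): ['$'])

Answer: yes yes no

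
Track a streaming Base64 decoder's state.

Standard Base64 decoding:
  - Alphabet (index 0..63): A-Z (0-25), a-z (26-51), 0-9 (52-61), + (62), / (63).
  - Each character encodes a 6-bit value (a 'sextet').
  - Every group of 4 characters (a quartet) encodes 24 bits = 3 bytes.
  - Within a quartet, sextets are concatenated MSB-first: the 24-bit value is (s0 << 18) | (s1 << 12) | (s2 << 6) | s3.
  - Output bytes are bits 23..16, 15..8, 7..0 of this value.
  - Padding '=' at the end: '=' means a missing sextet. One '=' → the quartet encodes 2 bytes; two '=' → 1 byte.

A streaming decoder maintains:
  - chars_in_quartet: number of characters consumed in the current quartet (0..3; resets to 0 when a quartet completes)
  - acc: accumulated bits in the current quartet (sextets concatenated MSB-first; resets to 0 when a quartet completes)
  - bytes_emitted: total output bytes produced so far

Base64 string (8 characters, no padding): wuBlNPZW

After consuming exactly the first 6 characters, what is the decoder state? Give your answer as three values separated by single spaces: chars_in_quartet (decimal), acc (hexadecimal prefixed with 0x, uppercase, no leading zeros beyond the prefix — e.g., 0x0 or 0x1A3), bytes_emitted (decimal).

After char 0 ('w'=48): chars_in_quartet=1 acc=0x30 bytes_emitted=0
After char 1 ('u'=46): chars_in_quartet=2 acc=0xC2E bytes_emitted=0
After char 2 ('B'=1): chars_in_quartet=3 acc=0x30B81 bytes_emitted=0
After char 3 ('l'=37): chars_in_quartet=4 acc=0xC2E065 -> emit C2 E0 65, reset; bytes_emitted=3
After char 4 ('N'=13): chars_in_quartet=1 acc=0xD bytes_emitted=3
After char 5 ('P'=15): chars_in_quartet=2 acc=0x34F bytes_emitted=3

Answer: 2 0x34F 3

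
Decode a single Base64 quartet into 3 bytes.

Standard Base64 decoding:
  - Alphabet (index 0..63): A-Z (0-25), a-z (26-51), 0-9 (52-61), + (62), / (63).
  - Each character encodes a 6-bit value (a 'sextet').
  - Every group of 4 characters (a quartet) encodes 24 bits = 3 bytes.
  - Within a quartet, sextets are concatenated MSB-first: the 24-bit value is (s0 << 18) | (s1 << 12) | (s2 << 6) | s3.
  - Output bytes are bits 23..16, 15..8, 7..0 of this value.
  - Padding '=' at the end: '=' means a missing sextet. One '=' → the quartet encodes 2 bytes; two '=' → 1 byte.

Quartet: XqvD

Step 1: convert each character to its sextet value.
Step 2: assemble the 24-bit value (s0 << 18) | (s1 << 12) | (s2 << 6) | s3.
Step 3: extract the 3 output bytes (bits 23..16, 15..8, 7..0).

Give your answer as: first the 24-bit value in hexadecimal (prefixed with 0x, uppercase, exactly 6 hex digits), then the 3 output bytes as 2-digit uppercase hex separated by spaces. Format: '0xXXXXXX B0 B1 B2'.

Sextets: X=23, q=42, v=47, D=3
24-bit: (23<<18) | (42<<12) | (47<<6) | 3
      = 0x5C0000 | 0x02A000 | 0x000BC0 | 0x000003
      = 0x5EABC3
Bytes: (v>>16)&0xFF=5E, (v>>8)&0xFF=AB, v&0xFF=C3

Answer: 0x5EABC3 5E AB C3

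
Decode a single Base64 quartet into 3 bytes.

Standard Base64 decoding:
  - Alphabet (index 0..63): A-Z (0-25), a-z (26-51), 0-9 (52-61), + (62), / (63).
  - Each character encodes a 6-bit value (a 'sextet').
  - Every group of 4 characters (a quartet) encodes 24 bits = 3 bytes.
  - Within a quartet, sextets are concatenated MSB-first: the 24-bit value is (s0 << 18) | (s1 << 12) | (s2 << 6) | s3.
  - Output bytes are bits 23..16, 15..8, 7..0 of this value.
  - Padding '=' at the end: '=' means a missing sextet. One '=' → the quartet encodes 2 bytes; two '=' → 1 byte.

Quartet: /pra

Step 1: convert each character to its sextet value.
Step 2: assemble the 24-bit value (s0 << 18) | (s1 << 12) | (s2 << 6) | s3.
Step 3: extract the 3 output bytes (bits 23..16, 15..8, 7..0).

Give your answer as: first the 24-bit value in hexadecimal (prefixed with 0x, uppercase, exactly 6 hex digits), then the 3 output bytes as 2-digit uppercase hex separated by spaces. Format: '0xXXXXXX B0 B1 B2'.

Sextets: /=63, p=41, r=43, a=26
24-bit: (63<<18) | (41<<12) | (43<<6) | 26
      = 0xFC0000 | 0x029000 | 0x000AC0 | 0x00001A
      = 0xFE9ADA
Bytes: (v>>16)&0xFF=FE, (v>>8)&0xFF=9A, v&0xFF=DA

Answer: 0xFE9ADA FE 9A DA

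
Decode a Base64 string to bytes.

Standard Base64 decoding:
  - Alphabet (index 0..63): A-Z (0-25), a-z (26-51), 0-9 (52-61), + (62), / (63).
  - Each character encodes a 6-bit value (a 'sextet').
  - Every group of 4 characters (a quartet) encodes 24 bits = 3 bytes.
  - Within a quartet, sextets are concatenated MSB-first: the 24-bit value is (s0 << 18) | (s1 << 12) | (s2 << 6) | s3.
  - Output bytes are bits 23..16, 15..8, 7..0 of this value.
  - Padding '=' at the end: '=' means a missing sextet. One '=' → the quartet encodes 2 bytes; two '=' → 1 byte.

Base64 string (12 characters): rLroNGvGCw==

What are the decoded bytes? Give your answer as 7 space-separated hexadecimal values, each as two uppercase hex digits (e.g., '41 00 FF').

Answer: AC BA E8 34 6B C6 0B

Derivation:
After char 0 ('r'=43): chars_in_quartet=1 acc=0x2B bytes_emitted=0
After char 1 ('L'=11): chars_in_quartet=2 acc=0xACB bytes_emitted=0
After char 2 ('r'=43): chars_in_quartet=3 acc=0x2B2EB bytes_emitted=0
After char 3 ('o'=40): chars_in_quartet=4 acc=0xACBAE8 -> emit AC BA E8, reset; bytes_emitted=3
After char 4 ('N'=13): chars_in_quartet=1 acc=0xD bytes_emitted=3
After char 5 ('G'=6): chars_in_quartet=2 acc=0x346 bytes_emitted=3
After char 6 ('v'=47): chars_in_quartet=3 acc=0xD1AF bytes_emitted=3
After char 7 ('G'=6): chars_in_quartet=4 acc=0x346BC6 -> emit 34 6B C6, reset; bytes_emitted=6
After char 8 ('C'=2): chars_in_quartet=1 acc=0x2 bytes_emitted=6
After char 9 ('w'=48): chars_in_quartet=2 acc=0xB0 bytes_emitted=6
Padding '==': partial quartet acc=0xB0 -> emit 0B; bytes_emitted=7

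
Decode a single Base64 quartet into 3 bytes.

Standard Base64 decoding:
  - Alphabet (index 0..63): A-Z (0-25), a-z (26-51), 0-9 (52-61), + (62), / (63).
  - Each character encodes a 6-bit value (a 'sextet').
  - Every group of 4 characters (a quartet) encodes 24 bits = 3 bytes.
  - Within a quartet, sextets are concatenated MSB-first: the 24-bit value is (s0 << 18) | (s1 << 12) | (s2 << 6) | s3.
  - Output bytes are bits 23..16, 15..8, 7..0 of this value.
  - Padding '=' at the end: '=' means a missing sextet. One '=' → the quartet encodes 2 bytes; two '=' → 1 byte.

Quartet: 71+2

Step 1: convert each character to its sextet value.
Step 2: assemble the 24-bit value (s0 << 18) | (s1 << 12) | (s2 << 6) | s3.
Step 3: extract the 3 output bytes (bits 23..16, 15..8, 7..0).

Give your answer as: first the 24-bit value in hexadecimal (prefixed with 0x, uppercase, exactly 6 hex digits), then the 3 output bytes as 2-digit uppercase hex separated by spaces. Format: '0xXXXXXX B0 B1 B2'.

Sextets: 7=59, 1=53, +=62, 2=54
24-bit: (59<<18) | (53<<12) | (62<<6) | 54
      = 0xEC0000 | 0x035000 | 0x000F80 | 0x000036
      = 0xEF5FB6
Bytes: (v>>16)&0xFF=EF, (v>>8)&0xFF=5F, v&0xFF=B6

Answer: 0xEF5FB6 EF 5F B6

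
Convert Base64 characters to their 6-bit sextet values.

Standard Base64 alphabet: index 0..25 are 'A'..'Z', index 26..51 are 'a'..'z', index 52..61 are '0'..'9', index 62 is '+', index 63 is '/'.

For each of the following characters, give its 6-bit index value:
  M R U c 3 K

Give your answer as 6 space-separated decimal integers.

'M': A..Z range, ord('M') − ord('A') = 12
'R': A..Z range, ord('R') − ord('A') = 17
'U': A..Z range, ord('U') − ord('A') = 20
'c': a..z range, 26 + ord('c') − ord('a') = 28
'3': 0..9 range, 52 + ord('3') − ord('0') = 55
'K': A..Z range, ord('K') − ord('A') = 10

Answer: 12 17 20 28 55 10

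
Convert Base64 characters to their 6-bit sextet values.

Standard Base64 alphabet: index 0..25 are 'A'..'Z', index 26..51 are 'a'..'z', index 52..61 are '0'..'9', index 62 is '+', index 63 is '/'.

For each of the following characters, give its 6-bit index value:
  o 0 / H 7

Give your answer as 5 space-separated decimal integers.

'o': a..z range, 26 + ord('o') − ord('a') = 40
'0': 0..9 range, 52 + ord('0') − ord('0') = 52
'/': index 63
'H': A..Z range, ord('H') − ord('A') = 7
'7': 0..9 range, 52 + ord('7') − ord('0') = 59

Answer: 40 52 63 7 59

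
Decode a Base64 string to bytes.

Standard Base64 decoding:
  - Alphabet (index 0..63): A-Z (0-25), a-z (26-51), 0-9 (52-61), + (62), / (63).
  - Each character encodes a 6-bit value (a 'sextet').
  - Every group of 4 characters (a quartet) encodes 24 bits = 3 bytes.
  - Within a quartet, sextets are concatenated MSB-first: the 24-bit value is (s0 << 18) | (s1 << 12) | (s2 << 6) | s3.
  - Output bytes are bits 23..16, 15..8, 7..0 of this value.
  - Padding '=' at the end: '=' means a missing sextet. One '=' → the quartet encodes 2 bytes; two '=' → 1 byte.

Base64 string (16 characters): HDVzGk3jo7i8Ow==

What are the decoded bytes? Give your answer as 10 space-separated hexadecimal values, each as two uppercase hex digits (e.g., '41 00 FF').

Answer: 1C 35 73 1A 4D E3 A3 B8 BC 3B

Derivation:
After char 0 ('H'=7): chars_in_quartet=1 acc=0x7 bytes_emitted=0
After char 1 ('D'=3): chars_in_quartet=2 acc=0x1C3 bytes_emitted=0
After char 2 ('V'=21): chars_in_quartet=3 acc=0x70D5 bytes_emitted=0
After char 3 ('z'=51): chars_in_quartet=4 acc=0x1C3573 -> emit 1C 35 73, reset; bytes_emitted=3
After char 4 ('G'=6): chars_in_quartet=1 acc=0x6 bytes_emitted=3
After char 5 ('k'=36): chars_in_quartet=2 acc=0x1A4 bytes_emitted=3
After char 6 ('3'=55): chars_in_quartet=3 acc=0x6937 bytes_emitted=3
After char 7 ('j'=35): chars_in_quartet=4 acc=0x1A4DE3 -> emit 1A 4D E3, reset; bytes_emitted=6
After char 8 ('o'=40): chars_in_quartet=1 acc=0x28 bytes_emitted=6
After char 9 ('7'=59): chars_in_quartet=2 acc=0xA3B bytes_emitted=6
After char 10 ('i'=34): chars_in_quartet=3 acc=0x28EE2 bytes_emitted=6
After char 11 ('8'=60): chars_in_quartet=4 acc=0xA3B8BC -> emit A3 B8 BC, reset; bytes_emitted=9
After char 12 ('O'=14): chars_in_quartet=1 acc=0xE bytes_emitted=9
After char 13 ('w'=48): chars_in_quartet=2 acc=0x3B0 bytes_emitted=9
Padding '==': partial quartet acc=0x3B0 -> emit 3B; bytes_emitted=10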